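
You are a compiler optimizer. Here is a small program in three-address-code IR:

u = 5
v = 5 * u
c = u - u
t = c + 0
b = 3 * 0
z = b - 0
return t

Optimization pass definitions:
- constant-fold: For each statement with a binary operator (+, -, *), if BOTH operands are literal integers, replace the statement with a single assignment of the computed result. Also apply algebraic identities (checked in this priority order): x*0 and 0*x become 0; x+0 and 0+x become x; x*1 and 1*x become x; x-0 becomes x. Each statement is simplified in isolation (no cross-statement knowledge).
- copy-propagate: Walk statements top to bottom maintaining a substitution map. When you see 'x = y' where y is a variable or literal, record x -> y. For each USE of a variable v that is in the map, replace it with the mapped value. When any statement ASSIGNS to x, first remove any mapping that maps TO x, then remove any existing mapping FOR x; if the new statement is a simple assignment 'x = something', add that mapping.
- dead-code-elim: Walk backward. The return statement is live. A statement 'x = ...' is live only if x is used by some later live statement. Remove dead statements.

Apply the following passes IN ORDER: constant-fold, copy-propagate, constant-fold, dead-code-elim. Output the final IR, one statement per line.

Initial IR:
  u = 5
  v = 5 * u
  c = u - u
  t = c + 0
  b = 3 * 0
  z = b - 0
  return t
After constant-fold (7 stmts):
  u = 5
  v = 5 * u
  c = u - u
  t = c
  b = 0
  z = b
  return t
After copy-propagate (7 stmts):
  u = 5
  v = 5 * 5
  c = 5 - 5
  t = c
  b = 0
  z = 0
  return c
After constant-fold (7 stmts):
  u = 5
  v = 25
  c = 0
  t = c
  b = 0
  z = 0
  return c
After dead-code-elim (2 stmts):
  c = 0
  return c

Answer: c = 0
return c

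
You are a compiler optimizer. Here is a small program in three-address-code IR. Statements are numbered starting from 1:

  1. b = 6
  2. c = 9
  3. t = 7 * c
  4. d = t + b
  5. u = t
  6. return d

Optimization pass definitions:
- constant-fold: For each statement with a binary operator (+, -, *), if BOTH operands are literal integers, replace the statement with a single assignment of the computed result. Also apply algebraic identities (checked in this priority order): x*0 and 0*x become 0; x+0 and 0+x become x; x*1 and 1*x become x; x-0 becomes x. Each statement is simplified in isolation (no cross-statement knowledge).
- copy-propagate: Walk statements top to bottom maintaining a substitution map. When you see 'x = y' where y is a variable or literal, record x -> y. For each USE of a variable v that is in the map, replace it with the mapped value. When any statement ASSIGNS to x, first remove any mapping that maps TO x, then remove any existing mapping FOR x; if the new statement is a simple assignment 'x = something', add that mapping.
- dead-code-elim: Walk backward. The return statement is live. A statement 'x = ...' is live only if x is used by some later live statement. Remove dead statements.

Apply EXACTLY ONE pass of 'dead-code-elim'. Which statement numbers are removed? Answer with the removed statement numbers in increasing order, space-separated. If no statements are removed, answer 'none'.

Backward liveness scan:
Stmt 1 'b = 6': KEEP (b is live); live-in = []
Stmt 2 'c = 9': KEEP (c is live); live-in = ['b']
Stmt 3 't = 7 * c': KEEP (t is live); live-in = ['b', 'c']
Stmt 4 'd = t + b': KEEP (d is live); live-in = ['b', 't']
Stmt 5 'u = t': DEAD (u not in live set ['d'])
Stmt 6 'return d': KEEP (return); live-in = ['d']
Removed statement numbers: [5]
Surviving IR:
  b = 6
  c = 9
  t = 7 * c
  d = t + b
  return d

Answer: 5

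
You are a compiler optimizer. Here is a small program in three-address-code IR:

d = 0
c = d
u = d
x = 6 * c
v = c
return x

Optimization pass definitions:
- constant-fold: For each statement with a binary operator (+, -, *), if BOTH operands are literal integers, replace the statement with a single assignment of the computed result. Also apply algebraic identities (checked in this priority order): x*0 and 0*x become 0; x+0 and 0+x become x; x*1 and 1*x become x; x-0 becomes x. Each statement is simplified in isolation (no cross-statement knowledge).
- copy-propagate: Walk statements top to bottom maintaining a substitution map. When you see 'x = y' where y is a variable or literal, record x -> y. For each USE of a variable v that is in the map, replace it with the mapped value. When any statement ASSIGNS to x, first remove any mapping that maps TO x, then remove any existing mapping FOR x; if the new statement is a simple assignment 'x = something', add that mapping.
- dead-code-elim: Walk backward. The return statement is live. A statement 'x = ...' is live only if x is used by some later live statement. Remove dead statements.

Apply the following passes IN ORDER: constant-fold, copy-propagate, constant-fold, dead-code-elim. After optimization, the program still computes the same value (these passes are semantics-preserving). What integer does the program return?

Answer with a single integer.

Answer: 0

Derivation:
Initial IR:
  d = 0
  c = d
  u = d
  x = 6 * c
  v = c
  return x
After constant-fold (6 stmts):
  d = 0
  c = d
  u = d
  x = 6 * c
  v = c
  return x
After copy-propagate (6 stmts):
  d = 0
  c = 0
  u = 0
  x = 6 * 0
  v = 0
  return x
After constant-fold (6 stmts):
  d = 0
  c = 0
  u = 0
  x = 0
  v = 0
  return x
After dead-code-elim (2 stmts):
  x = 0
  return x
Evaluate:
  d = 0  =>  d = 0
  c = d  =>  c = 0
  u = d  =>  u = 0
  x = 6 * c  =>  x = 0
  v = c  =>  v = 0
  return x = 0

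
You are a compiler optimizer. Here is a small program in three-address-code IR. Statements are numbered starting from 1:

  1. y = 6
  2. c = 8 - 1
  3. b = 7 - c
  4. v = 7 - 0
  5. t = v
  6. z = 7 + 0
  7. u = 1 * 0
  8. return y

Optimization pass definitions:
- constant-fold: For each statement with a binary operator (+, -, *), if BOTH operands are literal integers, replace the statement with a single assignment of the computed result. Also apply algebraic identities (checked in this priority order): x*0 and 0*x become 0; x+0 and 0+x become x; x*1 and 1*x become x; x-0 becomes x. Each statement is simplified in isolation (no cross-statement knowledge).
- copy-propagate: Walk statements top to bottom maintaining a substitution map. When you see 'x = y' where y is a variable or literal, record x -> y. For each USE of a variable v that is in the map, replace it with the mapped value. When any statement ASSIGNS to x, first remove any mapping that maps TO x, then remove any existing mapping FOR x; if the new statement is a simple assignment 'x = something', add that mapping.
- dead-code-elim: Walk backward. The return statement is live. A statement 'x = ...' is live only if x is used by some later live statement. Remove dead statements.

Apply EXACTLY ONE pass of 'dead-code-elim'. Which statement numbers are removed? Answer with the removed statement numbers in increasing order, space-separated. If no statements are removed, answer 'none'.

Backward liveness scan:
Stmt 1 'y = 6': KEEP (y is live); live-in = []
Stmt 2 'c = 8 - 1': DEAD (c not in live set ['y'])
Stmt 3 'b = 7 - c': DEAD (b not in live set ['y'])
Stmt 4 'v = 7 - 0': DEAD (v not in live set ['y'])
Stmt 5 't = v': DEAD (t not in live set ['y'])
Stmt 6 'z = 7 + 0': DEAD (z not in live set ['y'])
Stmt 7 'u = 1 * 0': DEAD (u not in live set ['y'])
Stmt 8 'return y': KEEP (return); live-in = ['y']
Removed statement numbers: [2, 3, 4, 5, 6, 7]
Surviving IR:
  y = 6
  return y

Answer: 2 3 4 5 6 7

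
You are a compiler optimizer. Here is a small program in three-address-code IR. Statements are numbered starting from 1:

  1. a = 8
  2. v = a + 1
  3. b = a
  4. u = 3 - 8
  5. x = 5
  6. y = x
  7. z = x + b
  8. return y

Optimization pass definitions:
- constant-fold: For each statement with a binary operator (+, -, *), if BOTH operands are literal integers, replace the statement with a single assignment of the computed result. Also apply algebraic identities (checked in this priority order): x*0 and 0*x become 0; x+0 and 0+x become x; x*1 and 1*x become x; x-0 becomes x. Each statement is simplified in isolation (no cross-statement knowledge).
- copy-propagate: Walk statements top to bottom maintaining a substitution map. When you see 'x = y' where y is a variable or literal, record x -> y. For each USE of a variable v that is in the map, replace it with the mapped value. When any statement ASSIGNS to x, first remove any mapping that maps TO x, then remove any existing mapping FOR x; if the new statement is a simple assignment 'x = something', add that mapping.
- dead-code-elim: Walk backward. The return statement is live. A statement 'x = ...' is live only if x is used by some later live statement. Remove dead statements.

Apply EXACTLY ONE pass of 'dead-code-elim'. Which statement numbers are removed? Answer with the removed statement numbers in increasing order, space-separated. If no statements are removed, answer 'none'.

Answer: 1 2 3 4 7

Derivation:
Backward liveness scan:
Stmt 1 'a = 8': DEAD (a not in live set [])
Stmt 2 'v = a + 1': DEAD (v not in live set [])
Stmt 3 'b = a': DEAD (b not in live set [])
Stmt 4 'u = 3 - 8': DEAD (u not in live set [])
Stmt 5 'x = 5': KEEP (x is live); live-in = []
Stmt 6 'y = x': KEEP (y is live); live-in = ['x']
Stmt 7 'z = x + b': DEAD (z not in live set ['y'])
Stmt 8 'return y': KEEP (return); live-in = ['y']
Removed statement numbers: [1, 2, 3, 4, 7]
Surviving IR:
  x = 5
  y = x
  return y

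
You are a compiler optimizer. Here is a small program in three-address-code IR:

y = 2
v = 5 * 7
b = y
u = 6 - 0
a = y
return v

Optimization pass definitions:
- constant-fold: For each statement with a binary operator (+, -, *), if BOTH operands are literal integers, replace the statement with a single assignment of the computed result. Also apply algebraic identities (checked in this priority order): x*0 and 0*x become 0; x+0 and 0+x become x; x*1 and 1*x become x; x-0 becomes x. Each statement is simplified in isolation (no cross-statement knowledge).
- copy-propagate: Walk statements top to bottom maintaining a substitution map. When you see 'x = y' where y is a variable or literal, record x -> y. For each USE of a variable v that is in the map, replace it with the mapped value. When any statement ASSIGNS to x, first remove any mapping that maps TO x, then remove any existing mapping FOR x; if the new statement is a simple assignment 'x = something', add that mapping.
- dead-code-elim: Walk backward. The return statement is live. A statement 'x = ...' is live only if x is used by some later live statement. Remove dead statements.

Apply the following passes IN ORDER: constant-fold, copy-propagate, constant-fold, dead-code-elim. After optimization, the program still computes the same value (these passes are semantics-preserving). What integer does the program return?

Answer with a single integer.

Initial IR:
  y = 2
  v = 5 * 7
  b = y
  u = 6 - 0
  a = y
  return v
After constant-fold (6 stmts):
  y = 2
  v = 35
  b = y
  u = 6
  a = y
  return v
After copy-propagate (6 stmts):
  y = 2
  v = 35
  b = 2
  u = 6
  a = 2
  return 35
After constant-fold (6 stmts):
  y = 2
  v = 35
  b = 2
  u = 6
  a = 2
  return 35
After dead-code-elim (1 stmts):
  return 35
Evaluate:
  y = 2  =>  y = 2
  v = 5 * 7  =>  v = 35
  b = y  =>  b = 2
  u = 6 - 0  =>  u = 6
  a = y  =>  a = 2
  return v = 35

Answer: 35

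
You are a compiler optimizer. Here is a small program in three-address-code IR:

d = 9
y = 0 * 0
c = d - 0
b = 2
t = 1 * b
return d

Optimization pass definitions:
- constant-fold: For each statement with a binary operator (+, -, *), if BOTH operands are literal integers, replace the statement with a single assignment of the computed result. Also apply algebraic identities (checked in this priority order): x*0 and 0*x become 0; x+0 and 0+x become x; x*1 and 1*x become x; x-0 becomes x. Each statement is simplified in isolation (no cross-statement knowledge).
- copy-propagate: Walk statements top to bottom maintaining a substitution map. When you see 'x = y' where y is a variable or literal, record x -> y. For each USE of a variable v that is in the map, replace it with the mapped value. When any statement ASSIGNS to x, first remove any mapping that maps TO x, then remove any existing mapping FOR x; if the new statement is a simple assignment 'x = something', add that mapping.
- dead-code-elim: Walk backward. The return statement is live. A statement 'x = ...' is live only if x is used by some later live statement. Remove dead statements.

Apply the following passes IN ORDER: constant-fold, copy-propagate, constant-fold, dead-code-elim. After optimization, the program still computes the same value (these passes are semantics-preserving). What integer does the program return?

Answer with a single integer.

Answer: 9

Derivation:
Initial IR:
  d = 9
  y = 0 * 0
  c = d - 0
  b = 2
  t = 1 * b
  return d
After constant-fold (6 stmts):
  d = 9
  y = 0
  c = d
  b = 2
  t = b
  return d
After copy-propagate (6 stmts):
  d = 9
  y = 0
  c = 9
  b = 2
  t = 2
  return 9
After constant-fold (6 stmts):
  d = 9
  y = 0
  c = 9
  b = 2
  t = 2
  return 9
After dead-code-elim (1 stmts):
  return 9
Evaluate:
  d = 9  =>  d = 9
  y = 0 * 0  =>  y = 0
  c = d - 0  =>  c = 9
  b = 2  =>  b = 2
  t = 1 * b  =>  t = 2
  return d = 9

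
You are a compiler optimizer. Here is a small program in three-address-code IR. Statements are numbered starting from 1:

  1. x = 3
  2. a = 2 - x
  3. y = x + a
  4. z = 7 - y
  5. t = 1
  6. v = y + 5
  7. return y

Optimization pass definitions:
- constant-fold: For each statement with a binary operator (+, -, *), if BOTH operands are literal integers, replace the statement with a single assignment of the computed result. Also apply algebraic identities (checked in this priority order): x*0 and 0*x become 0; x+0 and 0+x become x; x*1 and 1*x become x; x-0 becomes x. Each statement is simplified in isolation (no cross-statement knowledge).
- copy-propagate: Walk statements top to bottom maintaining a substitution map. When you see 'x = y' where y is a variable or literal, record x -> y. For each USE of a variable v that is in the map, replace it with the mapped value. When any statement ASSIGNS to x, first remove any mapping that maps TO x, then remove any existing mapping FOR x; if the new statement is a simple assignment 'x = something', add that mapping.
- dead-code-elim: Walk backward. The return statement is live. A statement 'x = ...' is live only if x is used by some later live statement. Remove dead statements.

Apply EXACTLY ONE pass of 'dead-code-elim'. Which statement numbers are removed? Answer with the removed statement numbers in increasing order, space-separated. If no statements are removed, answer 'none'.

Backward liveness scan:
Stmt 1 'x = 3': KEEP (x is live); live-in = []
Stmt 2 'a = 2 - x': KEEP (a is live); live-in = ['x']
Stmt 3 'y = x + a': KEEP (y is live); live-in = ['a', 'x']
Stmt 4 'z = 7 - y': DEAD (z not in live set ['y'])
Stmt 5 't = 1': DEAD (t not in live set ['y'])
Stmt 6 'v = y + 5': DEAD (v not in live set ['y'])
Stmt 7 'return y': KEEP (return); live-in = ['y']
Removed statement numbers: [4, 5, 6]
Surviving IR:
  x = 3
  a = 2 - x
  y = x + a
  return y

Answer: 4 5 6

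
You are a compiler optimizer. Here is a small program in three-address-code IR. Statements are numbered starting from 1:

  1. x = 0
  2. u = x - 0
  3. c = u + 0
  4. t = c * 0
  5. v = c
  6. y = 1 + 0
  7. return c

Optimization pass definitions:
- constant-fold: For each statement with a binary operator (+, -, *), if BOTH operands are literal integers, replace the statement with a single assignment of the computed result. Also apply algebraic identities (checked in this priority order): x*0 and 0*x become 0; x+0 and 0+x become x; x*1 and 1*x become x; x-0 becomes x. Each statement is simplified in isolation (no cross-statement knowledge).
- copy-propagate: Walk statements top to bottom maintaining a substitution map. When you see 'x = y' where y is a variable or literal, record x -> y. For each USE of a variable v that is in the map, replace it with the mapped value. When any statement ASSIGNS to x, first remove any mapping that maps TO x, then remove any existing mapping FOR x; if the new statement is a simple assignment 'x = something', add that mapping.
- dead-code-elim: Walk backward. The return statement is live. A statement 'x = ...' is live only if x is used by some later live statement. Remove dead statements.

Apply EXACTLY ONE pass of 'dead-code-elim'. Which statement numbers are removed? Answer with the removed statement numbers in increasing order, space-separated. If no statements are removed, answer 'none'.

Backward liveness scan:
Stmt 1 'x = 0': KEEP (x is live); live-in = []
Stmt 2 'u = x - 0': KEEP (u is live); live-in = ['x']
Stmt 3 'c = u + 0': KEEP (c is live); live-in = ['u']
Stmt 4 't = c * 0': DEAD (t not in live set ['c'])
Stmt 5 'v = c': DEAD (v not in live set ['c'])
Stmt 6 'y = 1 + 0': DEAD (y not in live set ['c'])
Stmt 7 'return c': KEEP (return); live-in = ['c']
Removed statement numbers: [4, 5, 6]
Surviving IR:
  x = 0
  u = x - 0
  c = u + 0
  return c

Answer: 4 5 6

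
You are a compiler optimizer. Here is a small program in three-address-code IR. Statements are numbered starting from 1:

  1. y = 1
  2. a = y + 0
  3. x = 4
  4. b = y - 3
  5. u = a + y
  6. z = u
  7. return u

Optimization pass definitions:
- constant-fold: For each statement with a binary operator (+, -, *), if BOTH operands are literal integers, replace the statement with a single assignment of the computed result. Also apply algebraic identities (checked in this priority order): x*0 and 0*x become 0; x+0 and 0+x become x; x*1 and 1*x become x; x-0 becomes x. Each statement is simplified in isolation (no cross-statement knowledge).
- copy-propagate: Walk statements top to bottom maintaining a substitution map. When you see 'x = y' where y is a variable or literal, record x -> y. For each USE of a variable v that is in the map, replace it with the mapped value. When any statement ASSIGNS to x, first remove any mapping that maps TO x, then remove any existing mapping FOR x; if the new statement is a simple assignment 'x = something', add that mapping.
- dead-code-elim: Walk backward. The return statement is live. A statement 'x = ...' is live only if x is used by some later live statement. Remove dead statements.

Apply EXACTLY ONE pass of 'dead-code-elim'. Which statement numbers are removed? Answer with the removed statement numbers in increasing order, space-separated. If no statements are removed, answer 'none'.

Answer: 3 4 6

Derivation:
Backward liveness scan:
Stmt 1 'y = 1': KEEP (y is live); live-in = []
Stmt 2 'a = y + 0': KEEP (a is live); live-in = ['y']
Stmt 3 'x = 4': DEAD (x not in live set ['a', 'y'])
Stmt 4 'b = y - 3': DEAD (b not in live set ['a', 'y'])
Stmt 5 'u = a + y': KEEP (u is live); live-in = ['a', 'y']
Stmt 6 'z = u': DEAD (z not in live set ['u'])
Stmt 7 'return u': KEEP (return); live-in = ['u']
Removed statement numbers: [3, 4, 6]
Surviving IR:
  y = 1
  a = y + 0
  u = a + y
  return u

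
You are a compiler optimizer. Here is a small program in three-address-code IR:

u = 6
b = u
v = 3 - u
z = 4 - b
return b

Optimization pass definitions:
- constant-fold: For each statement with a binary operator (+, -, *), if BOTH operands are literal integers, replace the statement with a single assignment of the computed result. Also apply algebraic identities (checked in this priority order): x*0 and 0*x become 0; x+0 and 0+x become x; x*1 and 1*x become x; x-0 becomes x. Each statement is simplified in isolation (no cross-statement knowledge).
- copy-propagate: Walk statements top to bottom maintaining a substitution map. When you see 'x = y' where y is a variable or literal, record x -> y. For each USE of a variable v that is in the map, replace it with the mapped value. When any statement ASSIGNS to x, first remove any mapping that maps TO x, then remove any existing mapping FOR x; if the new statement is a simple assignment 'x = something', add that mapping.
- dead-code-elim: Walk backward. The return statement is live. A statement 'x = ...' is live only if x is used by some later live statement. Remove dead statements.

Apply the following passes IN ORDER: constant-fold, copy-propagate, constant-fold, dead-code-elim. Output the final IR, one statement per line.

Answer: return 6

Derivation:
Initial IR:
  u = 6
  b = u
  v = 3 - u
  z = 4 - b
  return b
After constant-fold (5 stmts):
  u = 6
  b = u
  v = 3 - u
  z = 4 - b
  return b
After copy-propagate (5 stmts):
  u = 6
  b = 6
  v = 3 - 6
  z = 4 - 6
  return 6
After constant-fold (5 stmts):
  u = 6
  b = 6
  v = -3
  z = -2
  return 6
After dead-code-elim (1 stmts):
  return 6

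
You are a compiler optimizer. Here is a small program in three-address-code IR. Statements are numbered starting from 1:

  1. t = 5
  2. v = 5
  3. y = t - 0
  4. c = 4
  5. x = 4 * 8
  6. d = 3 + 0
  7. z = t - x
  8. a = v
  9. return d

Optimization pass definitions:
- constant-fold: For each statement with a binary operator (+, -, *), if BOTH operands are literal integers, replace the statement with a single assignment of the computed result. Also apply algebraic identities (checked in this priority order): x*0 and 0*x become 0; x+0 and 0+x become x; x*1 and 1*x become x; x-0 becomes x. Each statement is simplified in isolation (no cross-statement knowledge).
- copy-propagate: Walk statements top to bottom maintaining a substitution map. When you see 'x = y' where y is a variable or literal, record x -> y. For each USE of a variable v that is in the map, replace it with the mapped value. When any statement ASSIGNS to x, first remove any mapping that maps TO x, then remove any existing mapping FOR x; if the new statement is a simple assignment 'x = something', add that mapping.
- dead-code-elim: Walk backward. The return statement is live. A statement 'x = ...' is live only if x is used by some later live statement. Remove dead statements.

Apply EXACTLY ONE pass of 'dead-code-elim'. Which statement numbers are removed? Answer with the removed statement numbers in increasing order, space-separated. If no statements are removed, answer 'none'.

Answer: 1 2 3 4 5 7 8

Derivation:
Backward liveness scan:
Stmt 1 't = 5': DEAD (t not in live set [])
Stmt 2 'v = 5': DEAD (v not in live set [])
Stmt 3 'y = t - 0': DEAD (y not in live set [])
Stmt 4 'c = 4': DEAD (c not in live set [])
Stmt 5 'x = 4 * 8': DEAD (x not in live set [])
Stmt 6 'd = 3 + 0': KEEP (d is live); live-in = []
Stmt 7 'z = t - x': DEAD (z not in live set ['d'])
Stmt 8 'a = v': DEAD (a not in live set ['d'])
Stmt 9 'return d': KEEP (return); live-in = ['d']
Removed statement numbers: [1, 2, 3, 4, 5, 7, 8]
Surviving IR:
  d = 3 + 0
  return d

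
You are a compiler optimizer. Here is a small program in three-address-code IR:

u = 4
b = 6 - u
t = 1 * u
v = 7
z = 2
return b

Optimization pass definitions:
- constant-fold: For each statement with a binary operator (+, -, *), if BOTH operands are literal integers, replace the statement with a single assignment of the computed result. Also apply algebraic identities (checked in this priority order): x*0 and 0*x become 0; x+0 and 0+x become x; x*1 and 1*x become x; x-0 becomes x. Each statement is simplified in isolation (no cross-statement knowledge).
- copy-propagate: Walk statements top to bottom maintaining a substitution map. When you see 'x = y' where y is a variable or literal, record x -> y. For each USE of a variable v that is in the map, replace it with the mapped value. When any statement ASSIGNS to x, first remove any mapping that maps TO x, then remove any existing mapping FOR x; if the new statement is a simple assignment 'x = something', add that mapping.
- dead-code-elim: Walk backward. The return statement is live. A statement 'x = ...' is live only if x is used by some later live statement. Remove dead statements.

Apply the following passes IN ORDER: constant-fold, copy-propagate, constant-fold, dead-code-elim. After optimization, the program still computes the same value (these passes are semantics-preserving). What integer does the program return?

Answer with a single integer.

Initial IR:
  u = 4
  b = 6 - u
  t = 1 * u
  v = 7
  z = 2
  return b
After constant-fold (6 stmts):
  u = 4
  b = 6 - u
  t = u
  v = 7
  z = 2
  return b
After copy-propagate (6 stmts):
  u = 4
  b = 6 - 4
  t = 4
  v = 7
  z = 2
  return b
After constant-fold (6 stmts):
  u = 4
  b = 2
  t = 4
  v = 7
  z = 2
  return b
After dead-code-elim (2 stmts):
  b = 2
  return b
Evaluate:
  u = 4  =>  u = 4
  b = 6 - u  =>  b = 2
  t = 1 * u  =>  t = 4
  v = 7  =>  v = 7
  z = 2  =>  z = 2
  return b = 2

Answer: 2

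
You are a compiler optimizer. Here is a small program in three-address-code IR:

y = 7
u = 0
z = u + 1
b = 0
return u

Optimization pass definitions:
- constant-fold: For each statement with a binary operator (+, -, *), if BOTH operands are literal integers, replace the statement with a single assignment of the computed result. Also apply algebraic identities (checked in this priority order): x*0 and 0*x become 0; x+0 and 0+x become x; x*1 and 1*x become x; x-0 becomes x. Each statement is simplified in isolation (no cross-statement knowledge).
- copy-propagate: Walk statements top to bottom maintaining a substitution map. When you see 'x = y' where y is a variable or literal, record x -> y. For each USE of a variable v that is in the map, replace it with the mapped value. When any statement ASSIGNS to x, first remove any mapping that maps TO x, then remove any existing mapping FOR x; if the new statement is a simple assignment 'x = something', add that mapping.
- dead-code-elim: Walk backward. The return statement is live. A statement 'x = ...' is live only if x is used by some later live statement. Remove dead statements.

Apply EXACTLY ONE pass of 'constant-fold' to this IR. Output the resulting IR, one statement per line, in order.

Answer: y = 7
u = 0
z = u + 1
b = 0
return u

Derivation:
Applying constant-fold statement-by-statement:
  [1] y = 7  (unchanged)
  [2] u = 0  (unchanged)
  [3] z = u + 1  (unchanged)
  [4] b = 0  (unchanged)
  [5] return u  (unchanged)
Result (5 stmts):
  y = 7
  u = 0
  z = u + 1
  b = 0
  return u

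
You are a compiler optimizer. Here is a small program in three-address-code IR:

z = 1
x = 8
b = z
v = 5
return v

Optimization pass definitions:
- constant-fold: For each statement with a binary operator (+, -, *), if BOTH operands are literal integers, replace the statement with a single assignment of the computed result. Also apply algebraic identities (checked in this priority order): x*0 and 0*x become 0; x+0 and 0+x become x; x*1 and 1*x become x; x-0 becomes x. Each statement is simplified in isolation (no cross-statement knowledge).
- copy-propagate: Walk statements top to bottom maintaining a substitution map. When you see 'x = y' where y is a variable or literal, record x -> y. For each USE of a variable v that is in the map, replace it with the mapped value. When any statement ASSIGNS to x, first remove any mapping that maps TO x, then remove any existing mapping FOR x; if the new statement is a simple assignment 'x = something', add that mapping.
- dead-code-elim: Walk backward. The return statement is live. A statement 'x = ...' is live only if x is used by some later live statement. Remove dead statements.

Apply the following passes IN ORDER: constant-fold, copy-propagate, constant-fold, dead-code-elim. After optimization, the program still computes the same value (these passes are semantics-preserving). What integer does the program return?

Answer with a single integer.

Initial IR:
  z = 1
  x = 8
  b = z
  v = 5
  return v
After constant-fold (5 stmts):
  z = 1
  x = 8
  b = z
  v = 5
  return v
After copy-propagate (5 stmts):
  z = 1
  x = 8
  b = 1
  v = 5
  return 5
After constant-fold (5 stmts):
  z = 1
  x = 8
  b = 1
  v = 5
  return 5
After dead-code-elim (1 stmts):
  return 5
Evaluate:
  z = 1  =>  z = 1
  x = 8  =>  x = 8
  b = z  =>  b = 1
  v = 5  =>  v = 5
  return v = 5

Answer: 5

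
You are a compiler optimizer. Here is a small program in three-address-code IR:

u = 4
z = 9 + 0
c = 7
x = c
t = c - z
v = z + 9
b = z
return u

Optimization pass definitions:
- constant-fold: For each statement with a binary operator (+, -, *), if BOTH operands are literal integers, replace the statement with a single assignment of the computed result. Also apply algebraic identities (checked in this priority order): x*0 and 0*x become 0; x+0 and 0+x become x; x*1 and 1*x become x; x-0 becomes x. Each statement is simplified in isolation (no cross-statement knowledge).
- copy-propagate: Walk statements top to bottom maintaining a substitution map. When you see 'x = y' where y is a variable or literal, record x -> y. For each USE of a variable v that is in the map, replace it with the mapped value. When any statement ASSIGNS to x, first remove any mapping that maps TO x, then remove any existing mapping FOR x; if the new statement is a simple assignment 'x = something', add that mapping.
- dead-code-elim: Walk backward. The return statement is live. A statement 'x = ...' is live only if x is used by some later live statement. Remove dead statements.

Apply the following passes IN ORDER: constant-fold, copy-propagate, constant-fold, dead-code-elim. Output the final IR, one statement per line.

Answer: return 4

Derivation:
Initial IR:
  u = 4
  z = 9 + 0
  c = 7
  x = c
  t = c - z
  v = z + 9
  b = z
  return u
After constant-fold (8 stmts):
  u = 4
  z = 9
  c = 7
  x = c
  t = c - z
  v = z + 9
  b = z
  return u
After copy-propagate (8 stmts):
  u = 4
  z = 9
  c = 7
  x = 7
  t = 7 - 9
  v = 9 + 9
  b = 9
  return 4
After constant-fold (8 stmts):
  u = 4
  z = 9
  c = 7
  x = 7
  t = -2
  v = 18
  b = 9
  return 4
After dead-code-elim (1 stmts):
  return 4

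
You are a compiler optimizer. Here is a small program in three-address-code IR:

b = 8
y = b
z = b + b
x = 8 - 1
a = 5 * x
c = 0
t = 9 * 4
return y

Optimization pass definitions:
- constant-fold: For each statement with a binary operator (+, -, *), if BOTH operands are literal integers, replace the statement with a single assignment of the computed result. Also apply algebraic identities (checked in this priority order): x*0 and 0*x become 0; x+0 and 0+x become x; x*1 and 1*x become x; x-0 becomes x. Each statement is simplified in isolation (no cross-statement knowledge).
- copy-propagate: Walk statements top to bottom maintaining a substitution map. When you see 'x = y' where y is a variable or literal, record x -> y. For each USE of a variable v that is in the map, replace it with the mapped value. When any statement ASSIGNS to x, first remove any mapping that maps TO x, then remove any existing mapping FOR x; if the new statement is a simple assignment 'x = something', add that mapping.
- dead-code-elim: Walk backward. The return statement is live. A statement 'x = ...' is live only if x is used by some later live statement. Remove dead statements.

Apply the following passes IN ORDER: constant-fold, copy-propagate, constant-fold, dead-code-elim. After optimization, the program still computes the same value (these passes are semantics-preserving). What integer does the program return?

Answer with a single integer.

Initial IR:
  b = 8
  y = b
  z = b + b
  x = 8 - 1
  a = 5 * x
  c = 0
  t = 9 * 4
  return y
After constant-fold (8 stmts):
  b = 8
  y = b
  z = b + b
  x = 7
  a = 5 * x
  c = 0
  t = 36
  return y
After copy-propagate (8 stmts):
  b = 8
  y = 8
  z = 8 + 8
  x = 7
  a = 5 * 7
  c = 0
  t = 36
  return 8
After constant-fold (8 stmts):
  b = 8
  y = 8
  z = 16
  x = 7
  a = 35
  c = 0
  t = 36
  return 8
After dead-code-elim (1 stmts):
  return 8
Evaluate:
  b = 8  =>  b = 8
  y = b  =>  y = 8
  z = b + b  =>  z = 16
  x = 8 - 1  =>  x = 7
  a = 5 * x  =>  a = 35
  c = 0  =>  c = 0
  t = 9 * 4  =>  t = 36
  return y = 8

Answer: 8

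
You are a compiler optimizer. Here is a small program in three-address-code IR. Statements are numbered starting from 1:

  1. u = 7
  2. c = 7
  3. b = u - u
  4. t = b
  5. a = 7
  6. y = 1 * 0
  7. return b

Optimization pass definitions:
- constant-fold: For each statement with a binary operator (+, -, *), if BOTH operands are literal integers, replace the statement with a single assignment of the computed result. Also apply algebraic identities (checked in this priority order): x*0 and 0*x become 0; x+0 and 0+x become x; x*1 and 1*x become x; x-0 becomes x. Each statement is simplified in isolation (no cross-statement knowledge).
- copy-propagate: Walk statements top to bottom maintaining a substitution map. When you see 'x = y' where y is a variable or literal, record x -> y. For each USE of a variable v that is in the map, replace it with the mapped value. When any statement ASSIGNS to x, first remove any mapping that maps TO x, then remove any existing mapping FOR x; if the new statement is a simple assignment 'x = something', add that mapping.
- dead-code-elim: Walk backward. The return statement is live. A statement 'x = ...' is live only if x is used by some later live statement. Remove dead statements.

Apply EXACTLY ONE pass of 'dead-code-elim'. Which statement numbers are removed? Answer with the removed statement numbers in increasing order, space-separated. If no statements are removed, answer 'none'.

Backward liveness scan:
Stmt 1 'u = 7': KEEP (u is live); live-in = []
Stmt 2 'c = 7': DEAD (c not in live set ['u'])
Stmt 3 'b = u - u': KEEP (b is live); live-in = ['u']
Stmt 4 't = b': DEAD (t not in live set ['b'])
Stmt 5 'a = 7': DEAD (a not in live set ['b'])
Stmt 6 'y = 1 * 0': DEAD (y not in live set ['b'])
Stmt 7 'return b': KEEP (return); live-in = ['b']
Removed statement numbers: [2, 4, 5, 6]
Surviving IR:
  u = 7
  b = u - u
  return b

Answer: 2 4 5 6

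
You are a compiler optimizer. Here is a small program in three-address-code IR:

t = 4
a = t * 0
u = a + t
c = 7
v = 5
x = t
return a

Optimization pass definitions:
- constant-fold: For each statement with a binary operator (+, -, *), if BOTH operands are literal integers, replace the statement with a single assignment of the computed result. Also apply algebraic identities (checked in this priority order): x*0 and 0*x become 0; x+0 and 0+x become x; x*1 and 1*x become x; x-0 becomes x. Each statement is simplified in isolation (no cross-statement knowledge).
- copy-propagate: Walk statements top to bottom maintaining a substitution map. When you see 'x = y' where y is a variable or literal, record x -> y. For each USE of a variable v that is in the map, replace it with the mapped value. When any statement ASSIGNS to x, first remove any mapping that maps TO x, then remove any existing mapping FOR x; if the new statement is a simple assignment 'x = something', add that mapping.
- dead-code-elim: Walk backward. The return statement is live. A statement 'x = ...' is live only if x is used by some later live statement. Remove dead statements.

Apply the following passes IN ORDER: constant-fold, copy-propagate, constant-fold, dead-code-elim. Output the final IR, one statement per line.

Initial IR:
  t = 4
  a = t * 0
  u = a + t
  c = 7
  v = 5
  x = t
  return a
After constant-fold (7 stmts):
  t = 4
  a = 0
  u = a + t
  c = 7
  v = 5
  x = t
  return a
After copy-propagate (7 stmts):
  t = 4
  a = 0
  u = 0 + 4
  c = 7
  v = 5
  x = 4
  return 0
After constant-fold (7 stmts):
  t = 4
  a = 0
  u = 4
  c = 7
  v = 5
  x = 4
  return 0
After dead-code-elim (1 stmts):
  return 0

Answer: return 0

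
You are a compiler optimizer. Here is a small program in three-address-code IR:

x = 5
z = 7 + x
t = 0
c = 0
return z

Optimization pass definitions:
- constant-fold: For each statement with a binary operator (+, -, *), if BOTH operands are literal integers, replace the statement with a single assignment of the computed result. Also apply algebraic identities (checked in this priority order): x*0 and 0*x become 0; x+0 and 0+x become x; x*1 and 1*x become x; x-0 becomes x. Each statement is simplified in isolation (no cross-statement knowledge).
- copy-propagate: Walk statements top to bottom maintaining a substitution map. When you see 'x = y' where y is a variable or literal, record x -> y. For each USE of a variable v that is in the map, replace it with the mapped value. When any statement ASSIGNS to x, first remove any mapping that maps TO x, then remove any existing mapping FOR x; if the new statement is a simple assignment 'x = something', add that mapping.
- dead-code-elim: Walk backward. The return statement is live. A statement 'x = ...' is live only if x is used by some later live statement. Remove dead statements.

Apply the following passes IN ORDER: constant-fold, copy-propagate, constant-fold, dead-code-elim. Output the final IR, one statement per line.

Answer: z = 12
return z

Derivation:
Initial IR:
  x = 5
  z = 7 + x
  t = 0
  c = 0
  return z
After constant-fold (5 stmts):
  x = 5
  z = 7 + x
  t = 0
  c = 0
  return z
After copy-propagate (5 stmts):
  x = 5
  z = 7 + 5
  t = 0
  c = 0
  return z
After constant-fold (5 stmts):
  x = 5
  z = 12
  t = 0
  c = 0
  return z
After dead-code-elim (2 stmts):
  z = 12
  return z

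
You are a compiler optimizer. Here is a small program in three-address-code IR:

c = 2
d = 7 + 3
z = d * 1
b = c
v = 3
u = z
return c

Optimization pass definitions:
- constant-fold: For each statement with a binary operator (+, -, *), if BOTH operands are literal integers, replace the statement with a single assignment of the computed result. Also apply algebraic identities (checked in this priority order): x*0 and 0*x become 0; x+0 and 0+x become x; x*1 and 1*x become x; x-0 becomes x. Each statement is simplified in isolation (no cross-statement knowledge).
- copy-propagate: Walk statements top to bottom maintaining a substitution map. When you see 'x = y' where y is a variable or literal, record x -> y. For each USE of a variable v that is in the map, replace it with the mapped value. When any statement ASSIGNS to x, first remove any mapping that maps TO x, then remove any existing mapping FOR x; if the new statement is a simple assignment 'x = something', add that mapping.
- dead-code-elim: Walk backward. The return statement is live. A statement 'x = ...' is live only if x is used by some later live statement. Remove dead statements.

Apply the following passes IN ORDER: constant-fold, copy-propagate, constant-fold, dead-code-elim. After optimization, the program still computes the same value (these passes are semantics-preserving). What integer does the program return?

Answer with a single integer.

Answer: 2

Derivation:
Initial IR:
  c = 2
  d = 7 + 3
  z = d * 1
  b = c
  v = 3
  u = z
  return c
After constant-fold (7 stmts):
  c = 2
  d = 10
  z = d
  b = c
  v = 3
  u = z
  return c
After copy-propagate (7 stmts):
  c = 2
  d = 10
  z = 10
  b = 2
  v = 3
  u = 10
  return 2
After constant-fold (7 stmts):
  c = 2
  d = 10
  z = 10
  b = 2
  v = 3
  u = 10
  return 2
After dead-code-elim (1 stmts):
  return 2
Evaluate:
  c = 2  =>  c = 2
  d = 7 + 3  =>  d = 10
  z = d * 1  =>  z = 10
  b = c  =>  b = 2
  v = 3  =>  v = 3
  u = z  =>  u = 10
  return c = 2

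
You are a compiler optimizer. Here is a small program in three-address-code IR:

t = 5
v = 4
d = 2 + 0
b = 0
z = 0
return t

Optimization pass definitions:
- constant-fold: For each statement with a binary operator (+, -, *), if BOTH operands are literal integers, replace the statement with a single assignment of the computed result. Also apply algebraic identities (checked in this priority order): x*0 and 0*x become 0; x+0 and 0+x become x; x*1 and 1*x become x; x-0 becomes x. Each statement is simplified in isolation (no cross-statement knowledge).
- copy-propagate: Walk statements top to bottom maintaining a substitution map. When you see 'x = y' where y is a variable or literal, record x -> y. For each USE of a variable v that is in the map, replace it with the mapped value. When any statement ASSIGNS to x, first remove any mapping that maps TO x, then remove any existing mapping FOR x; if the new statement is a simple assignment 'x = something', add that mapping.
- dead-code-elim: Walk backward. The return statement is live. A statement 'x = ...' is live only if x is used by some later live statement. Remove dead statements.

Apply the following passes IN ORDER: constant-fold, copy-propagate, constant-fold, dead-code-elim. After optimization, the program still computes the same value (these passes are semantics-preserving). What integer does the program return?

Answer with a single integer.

Answer: 5

Derivation:
Initial IR:
  t = 5
  v = 4
  d = 2 + 0
  b = 0
  z = 0
  return t
After constant-fold (6 stmts):
  t = 5
  v = 4
  d = 2
  b = 0
  z = 0
  return t
After copy-propagate (6 stmts):
  t = 5
  v = 4
  d = 2
  b = 0
  z = 0
  return 5
After constant-fold (6 stmts):
  t = 5
  v = 4
  d = 2
  b = 0
  z = 0
  return 5
After dead-code-elim (1 stmts):
  return 5
Evaluate:
  t = 5  =>  t = 5
  v = 4  =>  v = 4
  d = 2 + 0  =>  d = 2
  b = 0  =>  b = 0
  z = 0  =>  z = 0
  return t = 5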